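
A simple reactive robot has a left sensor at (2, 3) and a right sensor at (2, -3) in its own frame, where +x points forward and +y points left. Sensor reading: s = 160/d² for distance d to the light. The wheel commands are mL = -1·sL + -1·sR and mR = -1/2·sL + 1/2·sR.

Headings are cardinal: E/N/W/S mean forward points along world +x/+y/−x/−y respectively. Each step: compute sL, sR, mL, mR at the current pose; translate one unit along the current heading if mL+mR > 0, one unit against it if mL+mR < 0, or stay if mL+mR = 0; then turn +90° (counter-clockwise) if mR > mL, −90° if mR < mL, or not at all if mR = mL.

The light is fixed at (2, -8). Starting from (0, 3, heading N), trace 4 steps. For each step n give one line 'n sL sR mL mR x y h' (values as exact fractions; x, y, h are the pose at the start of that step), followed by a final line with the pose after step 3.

n=0: pose=(0,3,N); sL=80/97, sR=16/17; mL=-2912/1649, mR=96/1649; mL+mR=-2816/1649 → advance -1; mR−mL=3008/1649 → turn +1·90°
n=1: pose=(0,2,W); sL=32/13, sR=32/37; mL=-1600/481, mR=-384/481; mL+mR=-1984/481 → advance -1; mR−mL=1216/481 → turn +1·90°
n=2: pose=(1,2,S); sL=40/17, sR=2; mL=-74/17, mR=-3/17; mL+mR=-77/17 → advance -1; mR−mL=71/17 → turn +1·90°
n=3: pose=(1,3,E); sL=160/197, sR=32/13; mL=-8384/2561, mR=2112/2561; mL+mR=-6272/2561 → advance -1; mR−mL=10496/2561 → turn +1·90°

0 80/97 16/17 -2912/1649 96/1649 0 3 N
1 32/13 32/37 -1600/481 -384/481 0 2 W
2 40/17 2 -74/17 -3/17 1 2 S
3 160/197 32/13 -8384/2561 2112/2561 1 3 E
final 0 3 N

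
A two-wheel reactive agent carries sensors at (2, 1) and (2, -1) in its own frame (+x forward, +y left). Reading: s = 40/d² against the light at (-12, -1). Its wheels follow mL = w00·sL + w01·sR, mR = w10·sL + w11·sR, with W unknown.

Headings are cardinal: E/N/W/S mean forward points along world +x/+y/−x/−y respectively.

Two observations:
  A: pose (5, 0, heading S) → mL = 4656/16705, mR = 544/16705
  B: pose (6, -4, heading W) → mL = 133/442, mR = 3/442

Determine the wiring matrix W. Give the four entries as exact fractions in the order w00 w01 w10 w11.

obs A: pose=(5,0,S) → sL=8/65, sR=40/257, mL=4656/16705, mR=544/16705
obs B: pose=(6,-4,W) → sL=5/34, sR=2/13, mL=133/442, mR=3/442
sensor matrix S = [[8/65, 40/257], [5/34, 2/13]]; det S = -14596/3691805
solve [mL_A; mL_B] = S·[w00; w01] and [mR_A; mR_B] = S·[w10; w11]:
  w00 = 1, w01 = 1, w10 = -1, w11 = 1

1 1 -1 1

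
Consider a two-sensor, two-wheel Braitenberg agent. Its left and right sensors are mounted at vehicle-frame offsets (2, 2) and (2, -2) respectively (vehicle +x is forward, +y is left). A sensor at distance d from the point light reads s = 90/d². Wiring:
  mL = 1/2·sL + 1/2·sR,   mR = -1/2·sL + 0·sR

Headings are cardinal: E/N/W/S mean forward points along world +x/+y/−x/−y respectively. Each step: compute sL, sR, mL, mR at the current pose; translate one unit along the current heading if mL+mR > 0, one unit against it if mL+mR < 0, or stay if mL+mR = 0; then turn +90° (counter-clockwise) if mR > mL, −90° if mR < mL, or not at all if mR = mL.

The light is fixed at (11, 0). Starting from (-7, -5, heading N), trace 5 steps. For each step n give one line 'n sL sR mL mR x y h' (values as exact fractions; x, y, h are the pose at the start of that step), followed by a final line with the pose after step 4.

0 90/409 18/53 6066/21677 -45/409 -7 -5 N
1 9/26 45/146 621/1898 -9/52 -7 -4 E
2 10/29 90/397 3290/11513 -5/29 -6 -4 S
3 9/41 9/37 351/1517 -9/82 -6 -5 W
4 90/409 18/53 6066/21677 -45/409 -7 -5 N
final -7 -4 E

n=0: pose=(-7,-5,N); sL=90/409, sR=18/53; mL=6066/21677, mR=-45/409; mL+mR=9/53 → advance +1; mR−mL=-8451/21677 → turn -1·90°
n=1: pose=(-7,-4,E); sL=9/26, sR=45/146; mL=621/1898, mR=-9/52; mL+mR=45/292 → advance +1; mR−mL=-1899/3796 → turn -1·90°
n=2: pose=(-6,-4,S); sL=10/29, sR=90/397; mL=3290/11513, mR=-5/29; mL+mR=45/397 → advance +1; mR−mL=-5275/11513 → turn -1·90°
n=3: pose=(-6,-5,W); sL=9/41, sR=9/37; mL=351/1517, mR=-9/82; mL+mR=9/74 → advance +1; mR−mL=-1035/3034 → turn -1·90°
n=4: pose=(-7,-5,N); sL=90/409, sR=18/53; mL=6066/21677, mR=-45/409; mL+mR=9/53 → advance +1; mR−mL=-8451/21677 → turn -1·90°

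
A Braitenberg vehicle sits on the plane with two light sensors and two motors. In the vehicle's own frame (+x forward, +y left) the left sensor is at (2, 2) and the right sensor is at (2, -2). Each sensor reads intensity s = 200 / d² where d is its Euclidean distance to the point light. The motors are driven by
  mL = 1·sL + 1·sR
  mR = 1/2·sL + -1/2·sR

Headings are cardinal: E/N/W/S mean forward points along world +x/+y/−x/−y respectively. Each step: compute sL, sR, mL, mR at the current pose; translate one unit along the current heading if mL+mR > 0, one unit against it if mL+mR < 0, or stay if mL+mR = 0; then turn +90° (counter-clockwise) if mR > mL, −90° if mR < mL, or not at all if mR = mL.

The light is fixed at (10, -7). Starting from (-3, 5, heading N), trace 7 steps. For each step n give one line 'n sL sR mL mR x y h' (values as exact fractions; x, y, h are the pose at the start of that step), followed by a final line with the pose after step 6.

n=0: pose=(-3,5,N); sL=200/421, sR=200/317; mL=147600/133457, mR=-10400/133457; mL+mR=137200/133457 → advance +1; mR−mL=-158000/133457 → turn -1·90°
n=1: pose=(-3,6,E); sL=100/173, sR=100/121; mL=29400/20933, mR=-2600/20933; mL+mR=26800/20933 → advance +1; mR−mL=-32000/20933 → turn -1·90°
n=2: pose=(-2,6,S); sL=200/221, sR=200/317; mL=107600/70057, mR=9600/70057; mL+mR=117200/70057 → advance +1; mR−mL=-98000/70057 → turn -1·90°
n=3: pose=(-2,5,W); sL=25/37, sR=25/49; mL=2150/1813, mR=150/1813; mL+mR=2300/1813 → advance +1; mR−mL=-2000/1813 → turn -1·90°
n=4: pose=(-3,5,N); sL=200/421, sR=200/317; mL=147600/133457, mR=-10400/133457; mL+mR=137200/133457 → advance +1; mR−mL=-158000/133457 → turn -1·90°
n=5: pose=(-3,6,E); sL=100/173, sR=100/121; mL=29400/20933, mR=-2600/20933; mL+mR=26800/20933 → advance +1; mR−mL=-32000/20933 → turn -1·90°
n=6: pose=(-2,6,S); sL=200/221, sR=200/317; mL=107600/70057, mR=9600/70057; mL+mR=117200/70057 → advance +1; mR−mL=-98000/70057 → turn -1·90°

0 200/421 200/317 147600/133457 -10400/133457 -3 5 N
1 100/173 100/121 29400/20933 -2600/20933 -3 6 E
2 200/221 200/317 107600/70057 9600/70057 -2 6 S
3 25/37 25/49 2150/1813 150/1813 -2 5 W
4 200/421 200/317 147600/133457 -10400/133457 -3 5 N
5 100/173 100/121 29400/20933 -2600/20933 -3 6 E
6 200/221 200/317 107600/70057 9600/70057 -2 6 S
final -2 5 W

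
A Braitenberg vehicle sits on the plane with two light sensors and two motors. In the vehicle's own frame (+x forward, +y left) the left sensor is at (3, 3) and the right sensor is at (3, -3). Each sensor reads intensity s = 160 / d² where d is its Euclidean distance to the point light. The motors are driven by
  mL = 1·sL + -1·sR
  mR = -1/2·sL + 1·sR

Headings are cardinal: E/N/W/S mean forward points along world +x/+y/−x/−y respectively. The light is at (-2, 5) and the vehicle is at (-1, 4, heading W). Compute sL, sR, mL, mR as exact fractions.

8 20 -12 16

left sensor world pos  = (-4, 1); dL² = 20
right sensor world pos = (-4, 7); dR² = 8
sL = 160/20 = 8
sR = 160/8 = 20
mL = 1·sL + -1·sR = -12
mR = -1/2·sL + 1·sR = 16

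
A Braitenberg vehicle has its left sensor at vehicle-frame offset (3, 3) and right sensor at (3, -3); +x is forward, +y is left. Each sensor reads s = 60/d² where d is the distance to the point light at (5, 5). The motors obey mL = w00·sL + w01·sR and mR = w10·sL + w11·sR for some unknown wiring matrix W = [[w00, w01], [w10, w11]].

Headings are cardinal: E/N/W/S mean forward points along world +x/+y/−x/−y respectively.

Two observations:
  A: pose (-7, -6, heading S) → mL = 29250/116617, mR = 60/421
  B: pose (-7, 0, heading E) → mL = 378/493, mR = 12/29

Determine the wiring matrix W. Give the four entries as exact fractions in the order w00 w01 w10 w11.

obs A: pose=(-7,-6,S) → sL=60/277, sR=60/421, mL=29250/116617, mR=60/421
obs B: pose=(-7,0,E) → sL=12/17, sR=12/29, mL=378/493, mR=12/29
sensor matrix S = [[60/277, 60/421], [12/17, 12/29]]; det S = -630720/57492181
solve [mL_A; mL_B] = S·[w00; w01] and [mR_A; mR_B] = S·[w10; w11]:
  w00 = 1/2, w01 = 1, w10 = 0, w11 = 1

1/2 1 0 1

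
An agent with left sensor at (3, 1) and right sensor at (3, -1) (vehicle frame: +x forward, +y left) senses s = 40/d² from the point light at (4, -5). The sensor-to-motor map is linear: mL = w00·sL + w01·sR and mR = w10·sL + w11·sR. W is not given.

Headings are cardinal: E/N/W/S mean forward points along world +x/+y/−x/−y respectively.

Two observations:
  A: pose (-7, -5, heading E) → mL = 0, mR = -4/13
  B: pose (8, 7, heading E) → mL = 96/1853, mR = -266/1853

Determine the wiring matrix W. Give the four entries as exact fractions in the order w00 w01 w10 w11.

obs A: pose=(-7,-5,E) → sL=8/13, sR=8/13, mL=0, mR=-4/13
obs B: pose=(8,7,E) → sL=20/109, sR=4/17, mL=96/1853, mR=-266/1853
sensor matrix S = [[8/13, 8/13], [20/109, 4/17]]; det S = 768/24089
solve [mL_A; mL_B] = S·[w00; w01] and [mR_A; mR_B] = S·[w10; w11]:
  w00 = -1, w01 = 1, w10 = 1/2, w11 = -1

-1 1 1/2 -1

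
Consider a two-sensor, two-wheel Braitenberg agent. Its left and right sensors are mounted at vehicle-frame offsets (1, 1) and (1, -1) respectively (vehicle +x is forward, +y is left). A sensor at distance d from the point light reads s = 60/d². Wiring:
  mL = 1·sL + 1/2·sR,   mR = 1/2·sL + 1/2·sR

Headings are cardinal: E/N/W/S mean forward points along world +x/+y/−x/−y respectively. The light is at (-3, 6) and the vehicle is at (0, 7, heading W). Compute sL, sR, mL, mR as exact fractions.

left sensor world pos  = (-1, 6); dL² = 4
right sensor world pos = (-1, 8); dR² = 8
sL = 60/4 = 15
sR = 60/8 = 15/2
mL = 1·sL + 1/2·sR = 75/4
mR = 1/2·sL + 1/2·sR = 45/4

15 15/2 75/4 45/4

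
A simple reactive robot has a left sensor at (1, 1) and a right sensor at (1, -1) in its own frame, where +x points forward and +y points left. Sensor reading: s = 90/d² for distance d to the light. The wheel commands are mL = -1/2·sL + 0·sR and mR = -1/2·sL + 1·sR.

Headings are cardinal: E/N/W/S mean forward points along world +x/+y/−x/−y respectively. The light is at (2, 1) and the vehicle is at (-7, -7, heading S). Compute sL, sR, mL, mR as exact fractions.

left sensor world pos  = (-6, -8); dL² = 145
right sensor world pos = (-8, -8); dR² = 181
sL = 90/145 = 18/29
sR = 90/181 = 90/181
mL = -1/2·sL + 0·sR = -9/29
mR = -1/2·sL + 1·sR = 981/5249

18/29 90/181 -9/29 981/5249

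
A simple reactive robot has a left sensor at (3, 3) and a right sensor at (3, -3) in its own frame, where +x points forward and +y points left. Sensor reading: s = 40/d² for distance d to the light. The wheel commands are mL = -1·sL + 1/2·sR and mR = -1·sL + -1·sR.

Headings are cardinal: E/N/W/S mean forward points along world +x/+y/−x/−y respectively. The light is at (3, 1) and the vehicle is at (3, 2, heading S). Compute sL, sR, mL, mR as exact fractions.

left sensor world pos  = (6, -1); dL² = 13
right sensor world pos = (0, -1); dR² = 13
sL = 40/13 = 40/13
sR = 40/13 = 40/13
mL = -1·sL + 1/2·sR = -20/13
mR = -1·sL + -1·sR = -80/13

40/13 40/13 -20/13 -80/13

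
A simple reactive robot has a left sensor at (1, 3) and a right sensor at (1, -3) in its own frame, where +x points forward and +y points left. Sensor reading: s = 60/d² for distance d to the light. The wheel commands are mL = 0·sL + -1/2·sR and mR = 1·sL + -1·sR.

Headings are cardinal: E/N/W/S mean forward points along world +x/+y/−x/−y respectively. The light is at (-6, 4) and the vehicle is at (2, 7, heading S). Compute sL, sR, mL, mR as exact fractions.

left sensor world pos  = (5, 6); dL² = 125
right sensor world pos = (-1, 6); dR² = 29
sL = 60/125 = 12/25
sR = 60/29 = 60/29
mL = 0·sL + -1/2·sR = -30/29
mR = 1·sL + -1·sR = -1152/725

12/25 60/29 -30/29 -1152/725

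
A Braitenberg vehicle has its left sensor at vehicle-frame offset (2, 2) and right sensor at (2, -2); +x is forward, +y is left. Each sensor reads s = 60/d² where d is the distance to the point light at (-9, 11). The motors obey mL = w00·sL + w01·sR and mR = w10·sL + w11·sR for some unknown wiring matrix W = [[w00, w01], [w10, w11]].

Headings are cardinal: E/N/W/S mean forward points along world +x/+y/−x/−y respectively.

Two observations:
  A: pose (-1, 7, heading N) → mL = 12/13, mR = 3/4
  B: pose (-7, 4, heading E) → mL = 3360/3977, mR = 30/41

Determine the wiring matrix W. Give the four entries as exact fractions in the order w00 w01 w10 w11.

obs A: pose=(-1,7,N) → sL=3/2, sR=15/26, mL=12/13, mR=3/4
obs B: pose=(-7,4,E) → sL=60/41, sR=60/97, mL=3360/3977, mR=30/41
sensor matrix S = [[3/2, 15/26], [60/41, 60/97]]; det S = 4320/51701
solve [mL_A; mL_B] = S·[w00; w01] and [mR_A; mR_B] = S·[w10; w11]:
  w00 = 1, w01 = -1, w10 = 1/2, w11 = 0

1 -1 1/2 0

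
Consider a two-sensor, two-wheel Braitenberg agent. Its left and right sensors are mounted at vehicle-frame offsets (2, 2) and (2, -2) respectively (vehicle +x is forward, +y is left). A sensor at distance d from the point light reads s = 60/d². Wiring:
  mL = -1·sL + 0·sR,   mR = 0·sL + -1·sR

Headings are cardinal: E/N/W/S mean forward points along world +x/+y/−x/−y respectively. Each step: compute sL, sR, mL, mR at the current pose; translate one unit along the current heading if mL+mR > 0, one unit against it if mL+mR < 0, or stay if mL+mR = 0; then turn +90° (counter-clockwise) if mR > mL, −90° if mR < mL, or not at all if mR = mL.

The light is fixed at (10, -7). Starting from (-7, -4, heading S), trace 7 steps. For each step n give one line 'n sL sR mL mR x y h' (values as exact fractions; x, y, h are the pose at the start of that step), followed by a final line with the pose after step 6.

0 30/113 30/181 -30/113 -30/181 -7 -4 S
1 20/87 60/229 -20/87 -60/229 -7 -3 E
2 3/13 15/101 -3/13 -15/101 -8 -3 S
3 12/61 12/53 -12/61 -12/53 -8 -2 E
4 30/149 2/15 -30/149 -2/15 -9 -2 S
5 60/353 12/61 -60/353 -12/61 -9 -1 E
6 3/17 3/25 -3/17 -3/25 -10 -1 S
final -10 0 E

n=0: pose=(-7,-4,S); sL=30/113, sR=30/181; mL=-30/113, mR=-30/181; mL+mR=-8820/20453 → advance -1; mR−mL=2040/20453 → turn +1·90°
n=1: pose=(-7,-3,E); sL=20/87, sR=60/229; mL=-20/87, mR=-60/229; mL+mR=-9800/19923 → advance -1; mR−mL=-640/19923 → turn -1·90°
n=2: pose=(-8,-3,S); sL=3/13, sR=15/101; mL=-3/13, mR=-15/101; mL+mR=-498/1313 → advance -1; mR−mL=108/1313 → turn +1·90°
n=3: pose=(-8,-2,E); sL=12/61, sR=12/53; mL=-12/61, mR=-12/53; mL+mR=-1368/3233 → advance -1; mR−mL=-96/3233 → turn -1·90°
n=4: pose=(-9,-2,S); sL=30/149, sR=2/15; mL=-30/149, mR=-2/15; mL+mR=-748/2235 → advance -1; mR−mL=152/2235 → turn +1·90°
n=5: pose=(-9,-1,E); sL=60/353, sR=12/61; mL=-60/353, mR=-12/61; mL+mR=-7896/21533 → advance -1; mR−mL=-576/21533 → turn -1·90°
n=6: pose=(-10,-1,S); sL=3/17, sR=3/25; mL=-3/17, mR=-3/25; mL+mR=-126/425 → advance -1; mR−mL=24/425 → turn +1·90°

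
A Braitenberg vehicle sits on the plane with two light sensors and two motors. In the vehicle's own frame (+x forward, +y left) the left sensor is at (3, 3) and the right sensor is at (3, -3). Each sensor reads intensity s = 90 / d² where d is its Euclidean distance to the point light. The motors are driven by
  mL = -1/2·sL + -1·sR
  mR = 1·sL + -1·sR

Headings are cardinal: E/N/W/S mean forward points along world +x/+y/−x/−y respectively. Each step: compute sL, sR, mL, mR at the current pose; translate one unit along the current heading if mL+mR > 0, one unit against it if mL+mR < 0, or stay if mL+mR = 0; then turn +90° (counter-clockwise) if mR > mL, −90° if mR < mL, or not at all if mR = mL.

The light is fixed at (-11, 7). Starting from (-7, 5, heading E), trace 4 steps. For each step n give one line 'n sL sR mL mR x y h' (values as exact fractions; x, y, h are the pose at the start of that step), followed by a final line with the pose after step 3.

0 9/5 45/37 -783/370 108/185 -7 5 E
1 90 90/37 -1755/37 3240/37 -8 5 N
2 45/8 45/2 -405/16 -135/8 -8 6 W
3 18/13 90/17 -1323/221 -864/221 -7 6 S
final -7 7 E

n=0: pose=(-7,5,E); sL=9/5, sR=45/37; mL=-783/370, mR=108/185; mL+mR=-567/370 → advance -1; mR−mL=27/10 → turn +1·90°
n=1: pose=(-8,5,N); sL=90, sR=90/37; mL=-1755/37, mR=3240/37; mL+mR=1485/37 → advance +1; mR−mL=135 → turn +1·90°
n=2: pose=(-8,6,W); sL=45/8, sR=45/2; mL=-405/16, mR=-135/8; mL+mR=-675/16 → advance -1; mR−mL=135/16 → turn +1·90°
n=3: pose=(-7,6,S); sL=18/13, sR=90/17; mL=-1323/221, mR=-864/221; mL+mR=-2187/221 → advance -1; mR−mL=27/13 → turn +1·90°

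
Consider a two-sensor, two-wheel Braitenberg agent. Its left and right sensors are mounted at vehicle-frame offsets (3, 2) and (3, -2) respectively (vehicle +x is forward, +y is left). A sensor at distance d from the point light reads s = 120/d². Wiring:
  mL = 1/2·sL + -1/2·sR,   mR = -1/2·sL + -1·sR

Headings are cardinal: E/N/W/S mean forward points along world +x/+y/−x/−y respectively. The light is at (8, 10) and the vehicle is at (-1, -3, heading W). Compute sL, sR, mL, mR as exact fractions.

40/123 24/53 -416/6519 -4012/6519

left sensor world pos  = (-4, -5); dL² = 369
right sensor world pos = (-4, -1); dR² = 265
sL = 120/369 = 40/123
sR = 120/265 = 24/53
mL = 1/2·sL + -1/2·sR = -416/6519
mR = -1/2·sL + -1·sR = -4012/6519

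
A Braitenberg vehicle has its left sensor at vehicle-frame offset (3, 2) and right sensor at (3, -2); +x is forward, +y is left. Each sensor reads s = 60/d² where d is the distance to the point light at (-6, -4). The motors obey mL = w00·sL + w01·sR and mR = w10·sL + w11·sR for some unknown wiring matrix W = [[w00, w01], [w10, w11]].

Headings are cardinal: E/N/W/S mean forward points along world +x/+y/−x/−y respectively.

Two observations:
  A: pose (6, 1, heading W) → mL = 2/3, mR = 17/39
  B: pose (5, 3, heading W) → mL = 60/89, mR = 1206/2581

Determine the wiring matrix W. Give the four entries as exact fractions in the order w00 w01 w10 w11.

1 0 1 -1/2

obs A: pose=(6,1,W) → sL=2/3, sR=6/13, mL=2/3, mR=17/39
obs B: pose=(5,3,W) → sL=60/89, sR=12/29, mL=60/89, mR=1206/2581
sensor matrix S = [[2/3, 6/13], [60/89, 12/29]]; det S = -1184/33553
solve [mL_A; mL_B] = S·[w00; w01] and [mR_A; mR_B] = S·[w10; w11]:
  w00 = 1, w01 = 0, w10 = 1, w11 = -1/2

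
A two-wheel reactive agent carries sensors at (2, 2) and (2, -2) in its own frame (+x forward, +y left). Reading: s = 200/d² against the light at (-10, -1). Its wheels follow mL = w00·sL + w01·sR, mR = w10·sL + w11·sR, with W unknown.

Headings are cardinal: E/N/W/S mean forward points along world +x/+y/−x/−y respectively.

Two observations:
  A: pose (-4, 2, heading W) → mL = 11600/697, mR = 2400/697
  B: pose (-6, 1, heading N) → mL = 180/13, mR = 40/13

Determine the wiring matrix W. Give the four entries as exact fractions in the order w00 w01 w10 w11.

obs A: pose=(-4,2,W) → sL=200/17, sR=200/41, mL=11600/697, mR=2400/697
obs B: pose=(-6,1,N) → sL=10, sR=50/13, mL=180/13, mR=40/13
sensor matrix S = [[200/17, 200/41], [10, 50/13]]; det S = -32000/9061
solve [mL_A; mL_B] = S·[w00; w01] and [mR_A; mR_B] = S·[w10; w11]:
  w00 = 1, w01 = 1, w10 = 1/2, w11 = -1/2

1 1 1/2 -1/2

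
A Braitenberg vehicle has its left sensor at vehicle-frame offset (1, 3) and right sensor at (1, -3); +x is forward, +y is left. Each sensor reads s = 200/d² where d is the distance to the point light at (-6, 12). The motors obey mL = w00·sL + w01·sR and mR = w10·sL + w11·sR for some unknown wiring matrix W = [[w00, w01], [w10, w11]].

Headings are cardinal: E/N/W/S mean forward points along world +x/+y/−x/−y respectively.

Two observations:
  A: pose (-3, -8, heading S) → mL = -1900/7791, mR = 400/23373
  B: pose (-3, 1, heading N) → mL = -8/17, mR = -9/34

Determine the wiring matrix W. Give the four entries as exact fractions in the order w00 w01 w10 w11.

1/2 -1 -1/2 1/2

obs A: pose=(-3,-8,S) → sL=200/477, sR=200/441, mL=-1900/7791, mR=400/23373
obs B: pose=(-3,1,N) → sL=2, sR=25/17, mL=-8/17, mR=-9/34
sensor matrix S = [[200/477, 200/441], [2, 25/17]]; det S = -115400/397341
solve [mL_A; mL_B] = S·[w00; w01] and [mR_A; mR_B] = S·[w10; w11]:
  w00 = 1/2, w01 = -1, w10 = -1/2, w11 = 1/2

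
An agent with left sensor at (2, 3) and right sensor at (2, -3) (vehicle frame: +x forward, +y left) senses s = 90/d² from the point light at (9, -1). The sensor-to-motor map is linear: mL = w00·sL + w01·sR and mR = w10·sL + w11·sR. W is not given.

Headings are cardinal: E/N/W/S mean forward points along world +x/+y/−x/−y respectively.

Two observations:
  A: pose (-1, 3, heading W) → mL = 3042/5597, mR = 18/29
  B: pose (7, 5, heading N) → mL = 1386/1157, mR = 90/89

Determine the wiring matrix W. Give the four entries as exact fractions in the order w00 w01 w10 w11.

obs A: pose=(-1,3,W) → sL=18/29, sR=90/193, mL=3042/5597, mR=18/29
obs B: pose=(7,5,N) → sL=90/89, sR=18/13, mL=1386/1157, mR=90/89
sensor matrix S = [[18/29, 90/193], [90/89, 18/13]]; det S = 2511648/6475729
solve [mL_A; mL_B] = S·[w00; w01] and [mR_A; mR_B] = S·[w10; w11]:
  w00 = 1/2, w01 = 1/2, w10 = 1, w11 = 0

1/2 1/2 1 0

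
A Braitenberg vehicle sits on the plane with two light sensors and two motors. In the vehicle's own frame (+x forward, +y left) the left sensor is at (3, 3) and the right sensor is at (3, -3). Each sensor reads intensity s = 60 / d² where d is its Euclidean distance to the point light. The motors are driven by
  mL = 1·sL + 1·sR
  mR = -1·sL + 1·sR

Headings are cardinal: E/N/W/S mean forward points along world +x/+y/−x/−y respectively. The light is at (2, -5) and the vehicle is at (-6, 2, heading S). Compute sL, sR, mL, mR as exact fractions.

left sensor world pos  = (-3, -1); dL² = 41
right sensor world pos = (-9, -1); dR² = 137
sL = 60/41 = 60/41
sR = 60/137 = 60/137
mL = 1·sL + 1·sR = 10680/5617
mR = -1·sL + 1·sR = -5760/5617

60/41 60/137 10680/5617 -5760/5617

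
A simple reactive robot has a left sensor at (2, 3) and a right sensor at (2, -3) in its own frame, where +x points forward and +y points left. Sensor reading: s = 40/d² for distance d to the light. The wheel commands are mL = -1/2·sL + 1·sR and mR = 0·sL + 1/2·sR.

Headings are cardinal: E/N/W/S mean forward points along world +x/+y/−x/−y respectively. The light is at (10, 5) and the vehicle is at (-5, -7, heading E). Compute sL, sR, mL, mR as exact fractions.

left sensor world pos  = (-3, -4); dL² = 250
right sensor world pos = (-3, -10); dR² = 394
sL = 40/250 = 4/25
sR = 40/394 = 20/197
mL = -1/2·sL + 1·sR = 106/4925
mR = 0·sL + 1/2·sR = 10/197

4/25 20/197 106/4925 10/197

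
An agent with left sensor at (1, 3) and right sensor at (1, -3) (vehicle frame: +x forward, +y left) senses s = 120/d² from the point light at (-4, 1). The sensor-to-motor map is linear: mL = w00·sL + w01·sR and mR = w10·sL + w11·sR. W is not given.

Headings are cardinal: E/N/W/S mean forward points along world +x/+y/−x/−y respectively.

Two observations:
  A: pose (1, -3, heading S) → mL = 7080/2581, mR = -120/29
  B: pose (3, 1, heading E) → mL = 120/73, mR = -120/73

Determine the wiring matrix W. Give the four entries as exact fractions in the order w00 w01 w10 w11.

obs A: pose=(1,-3,S) → sL=120/89, sR=120/29, mL=7080/2581, mR=-120/29
obs B: pose=(3,1,E) → sL=120/73, sR=120/73, mL=120/73, mR=-120/73
sensor matrix S = [[120/89, 120/29], [120/73, 120/73]]; det S = -864000/188413
solve [mL_A; mL_B] = S·[w00; w01] and [mR_A; mR_B] = S·[w10; w11]:
  w00 = 1/2, w01 = 1/2, w10 = 0, w11 = -1

1/2 1/2 0 -1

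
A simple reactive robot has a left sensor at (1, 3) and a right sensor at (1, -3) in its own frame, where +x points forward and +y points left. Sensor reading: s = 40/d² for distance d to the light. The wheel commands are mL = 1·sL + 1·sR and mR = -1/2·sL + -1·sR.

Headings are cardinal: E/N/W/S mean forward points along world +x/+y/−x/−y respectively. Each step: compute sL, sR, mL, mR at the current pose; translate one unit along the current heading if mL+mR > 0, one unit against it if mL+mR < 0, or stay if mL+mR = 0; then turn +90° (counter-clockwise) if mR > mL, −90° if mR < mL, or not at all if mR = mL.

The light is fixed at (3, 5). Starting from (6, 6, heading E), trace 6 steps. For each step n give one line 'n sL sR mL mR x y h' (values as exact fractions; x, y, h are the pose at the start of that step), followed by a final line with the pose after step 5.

0 5/4 2 13/4 -21/8 6 6 E
1 40/49 40 2000/49 -1980/49 7 6 S
2 20/9 20/9 40/9 -10/3 7 5 W
3 40 40/37 1520/37 -780/37 6 5 N
4 5/4 2 13/4 -21/8 6 6 E
5 40/49 40 2000/49 -1980/49 7 6 S
final 7 5 W

n=0: pose=(6,6,E); sL=5/4, sR=2; mL=13/4, mR=-21/8; mL+mR=5/8 → advance +1; mR−mL=-47/8 → turn -1·90°
n=1: pose=(7,6,S); sL=40/49, sR=40; mL=2000/49, mR=-1980/49; mL+mR=20/49 → advance +1; mR−mL=-3980/49 → turn -1·90°
n=2: pose=(7,5,W); sL=20/9, sR=20/9; mL=40/9, mR=-10/3; mL+mR=10/9 → advance +1; mR−mL=-70/9 → turn -1·90°
n=3: pose=(6,5,N); sL=40, sR=40/37; mL=1520/37, mR=-780/37; mL+mR=20 → advance +1; mR−mL=-2300/37 → turn -1·90°
n=4: pose=(6,6,E); sL=5/4, sR=2; mL=13/4, mR=-21/8; mL+mR=5/8 → advance +1; mR−mL=-47/8 → turn -1·90°
n=5: pose=(7,6,S); sL=40/49, sR=40; mL=2000/49, mR=-1980/49; mL+mR=20/49 → advance +1; mR−mL=-3980/49 → turn -1·90°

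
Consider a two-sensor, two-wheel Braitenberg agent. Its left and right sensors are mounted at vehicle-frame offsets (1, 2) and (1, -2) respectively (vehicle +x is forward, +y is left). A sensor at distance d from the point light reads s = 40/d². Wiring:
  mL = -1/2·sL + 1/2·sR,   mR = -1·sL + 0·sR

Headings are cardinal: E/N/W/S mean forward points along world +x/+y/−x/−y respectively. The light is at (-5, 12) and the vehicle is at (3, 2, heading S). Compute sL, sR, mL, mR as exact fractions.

40/221 40/157 1280/34697 -40/221

left sensor world pos  = (5, 1); dL² = 221
right sensor world pos = (1, 1); dR² = 157
sL = 40/221 = 40/221
sR = 40/157 = 40/157
mL = -1/2·sL + 1/2·sR = 1280/34697
mR = -1·sL + 0·sR = -40/221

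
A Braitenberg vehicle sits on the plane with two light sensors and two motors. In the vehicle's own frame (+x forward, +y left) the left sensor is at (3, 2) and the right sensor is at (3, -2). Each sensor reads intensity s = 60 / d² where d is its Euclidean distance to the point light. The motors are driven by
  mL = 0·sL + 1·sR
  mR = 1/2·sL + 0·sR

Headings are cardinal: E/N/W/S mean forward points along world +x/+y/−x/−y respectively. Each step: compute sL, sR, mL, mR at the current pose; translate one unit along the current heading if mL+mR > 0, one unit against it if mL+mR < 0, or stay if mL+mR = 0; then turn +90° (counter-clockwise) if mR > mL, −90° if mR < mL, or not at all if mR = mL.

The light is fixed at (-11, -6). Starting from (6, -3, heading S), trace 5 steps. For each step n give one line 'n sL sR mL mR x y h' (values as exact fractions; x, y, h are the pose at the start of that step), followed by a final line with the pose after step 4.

0 60/361 4/15 4/15 30/361 6 -3 S
1 15/49 15/53 15/53 15/98 6 -4 W
2 60/221 60/349 60/349 30/221 5 -4 N
3 30/193 30/181 30/181 15/193 5 -3 E
4 60/361 4/15 4/15 30/361 6 -3 S
final 6 -4 W

n=0: pose=(6,-3,S); sL=60/361, sR=4/15; mL=4/15, mR=30/361; mL+mR=1894/5415 → advance +1; mR−mL=-994/5415 → turn -1·90°
n=1: pose=(6,-4,W); sL=15/49, sR=15/53; mL=15/53, mR=15/98; mL+mR=2265/5194 → advance +1; mR−mL=-675/5194 → turn -1·90°
n=2: pose=(5,-4,N); sL=60/221, sR=60/349; mL=60/349, mR=30/221; mL+mR=23730/77129 → advance +1; mR−mL=-2790/77129 → turn -1·90°
n=3: pose=(5,-3,E); sL=30/193, sR=30/181; mL=30/181, mR=15/193; mL+mR=8505/34933 → advance +1; mR−mL=-3075/34933 → turn -1·90°
n=4: pose=(6,-3,S); sL=60/361, sR=4/15; mL=4/15, mR=30/361; mL+mR=1894/5415 → advance +1; mR−mL=-994/5415 → turn -1·90°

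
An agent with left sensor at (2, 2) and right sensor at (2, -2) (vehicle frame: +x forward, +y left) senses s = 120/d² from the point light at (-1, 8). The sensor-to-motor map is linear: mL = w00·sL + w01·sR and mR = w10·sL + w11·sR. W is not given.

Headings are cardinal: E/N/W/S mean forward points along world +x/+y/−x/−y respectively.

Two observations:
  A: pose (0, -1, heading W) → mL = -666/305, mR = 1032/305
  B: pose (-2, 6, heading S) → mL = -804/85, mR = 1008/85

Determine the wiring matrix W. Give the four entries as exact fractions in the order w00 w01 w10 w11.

obs A: pose=(0,-1,W) → sL=60/61, sR=12/5, mL=-666/305, mR=1032/305
obs B: pose=(-2,6,S) → sL=120/17, sR=24/5, mL=-804/85, mR=1008/85
sensor matrix S = [[60/61, 12/5], [120/17, 24/5]]; det S = -12672/1037
solve [mL_A; mL_B] = S·[w00; w01] and [mR_A; mR_B] = S·[w10; w11]:
  w00 = -1, w01 = -1/2, w10 = 1, w11 = 1

-1 -1/2 1 1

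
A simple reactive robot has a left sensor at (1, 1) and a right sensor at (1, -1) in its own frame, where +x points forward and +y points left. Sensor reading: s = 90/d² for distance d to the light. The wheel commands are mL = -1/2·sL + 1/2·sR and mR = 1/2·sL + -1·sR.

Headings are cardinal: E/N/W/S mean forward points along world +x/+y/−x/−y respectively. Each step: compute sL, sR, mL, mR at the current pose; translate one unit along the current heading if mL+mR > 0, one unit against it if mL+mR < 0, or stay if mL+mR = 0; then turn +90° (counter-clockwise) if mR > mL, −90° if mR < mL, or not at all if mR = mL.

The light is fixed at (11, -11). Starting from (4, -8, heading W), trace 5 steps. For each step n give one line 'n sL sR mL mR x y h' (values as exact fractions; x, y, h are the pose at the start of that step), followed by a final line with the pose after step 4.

0 45/34 9/8 -27/272 -63/136 4 -8 W
1 18/13 90/41 216/533 -801/533 5 -8 N
2 45/17 45/13 90/221 -945/442 5 -9 E
3 90/37 18/13 -252/481 -81/481 4 -9 S
4 45/26 9/4 27/104 -18/13 4 -8 E
final 3 -8 S

n=0: pose=(4,-8,W); sL=45/34, sR=9/8; mL=-27/272, mR=-63/136; mL+mR=-9/16 → advance -1; mR−mL=-99/272 → turn -1·90°
n=1: pose=(5,-8,N); sL=18/13, sR=90/41; mL=216/533, mR=-801/533; mL+mR=-45/41 → advance -1; mR−mL=-1017/533 → turn -1·90°
n=2: pose=(5,-9,E); sL=45/17, sR=45/13; mL=90/221, mR=-945/442; mL+mR=-45/26 → advance -1; mR−mL=-1125/442 → turn -1·90°
n=3: pose=(4,-9,S); sL=90/37, sR=18/13; mL=-252/481, mR=-81/481; mL+mR=-9/13 → advance -1; mR−mL=171/481 → turn +1·90°
n=4: pose=(4,-8,E); sL=45/26, sR=9/4; mL=27/104, mR=-18/13; mL+mR=-9/8 → advance -1; mR−mL=-171/104 → turn -1·90°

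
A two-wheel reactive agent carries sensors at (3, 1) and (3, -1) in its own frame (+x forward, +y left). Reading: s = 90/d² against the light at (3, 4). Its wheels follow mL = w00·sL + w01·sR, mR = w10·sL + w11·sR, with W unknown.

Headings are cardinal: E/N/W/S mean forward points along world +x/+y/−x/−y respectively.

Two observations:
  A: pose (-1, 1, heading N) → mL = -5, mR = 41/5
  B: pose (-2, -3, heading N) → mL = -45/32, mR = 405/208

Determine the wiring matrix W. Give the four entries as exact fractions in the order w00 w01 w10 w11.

obs A: pose=(-1,1,N) → sL=18/5, sR=10, mL=-5, mR=41/5
obs B: pose=(-2,-3,N) → sL=45/26, sR=45/16, mL=-45/32, mR=405/208
sensor matrix S = [[18/5, 10], [45/26, 45/16]]; det S = -747/104
solve [mL_A; mL_B] = S·[w00; w01] and [mR_A; mR_B] = S·[w10; w11]:
  w00 = 0, w01 = -1/2, w10 = -1/2, w11 = 1

0 -1/2 -1/2 1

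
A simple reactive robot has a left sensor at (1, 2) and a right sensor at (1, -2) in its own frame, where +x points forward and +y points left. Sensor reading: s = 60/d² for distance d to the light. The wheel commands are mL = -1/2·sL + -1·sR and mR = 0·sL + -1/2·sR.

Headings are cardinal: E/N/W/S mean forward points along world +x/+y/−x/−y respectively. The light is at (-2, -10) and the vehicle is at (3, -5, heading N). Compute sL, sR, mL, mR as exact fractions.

left sensor world pos  = (1, -4); dL² = 45
right sensor world pos = (5, -4); dR² = 85
sL = 60/45 = 4/3
sR = 60/85 = 12/17
mL = -1/2·sL + -1·sR = -70/51
mR = 0·sL + -1/2·sR = -6/17

4/3 12/17 -70/51 -6/17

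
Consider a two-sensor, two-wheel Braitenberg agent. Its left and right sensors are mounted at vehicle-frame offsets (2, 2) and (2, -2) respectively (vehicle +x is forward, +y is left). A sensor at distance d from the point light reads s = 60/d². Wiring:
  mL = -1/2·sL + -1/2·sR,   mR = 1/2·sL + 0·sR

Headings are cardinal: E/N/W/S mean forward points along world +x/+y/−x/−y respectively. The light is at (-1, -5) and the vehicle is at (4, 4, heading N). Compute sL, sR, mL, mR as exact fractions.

6/13 6/17 -90/221 3/13

left sensor world pos  = (2, 6); dL² = 130
right sensor world pos = (6, 6); dR² = 170
sL = 60/130 = 6/13
sR = 60/170 = 6/17
mL = -1/2·sL + -1/2·sR = -90/221
mR = 1/2·sL + 0·sR = 3/13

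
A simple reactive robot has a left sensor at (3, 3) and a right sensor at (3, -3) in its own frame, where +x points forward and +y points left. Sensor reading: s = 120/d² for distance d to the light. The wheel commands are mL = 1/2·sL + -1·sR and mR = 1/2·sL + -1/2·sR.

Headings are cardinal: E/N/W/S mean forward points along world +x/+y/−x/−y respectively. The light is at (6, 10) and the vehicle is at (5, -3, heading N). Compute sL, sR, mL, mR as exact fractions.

30/29 15/13 -240/377 -45/754

left sensor world pos  = (2, 0); dL² = 116
right sensor world pos = (8, 0); dR² = 104
sL = 120/116 = 30/29
sR = 120/104 = 15/13
mL = 1/2·sL + -1·sR = -240/377
mR = 1/2·sL + -1/2·sR = -45/754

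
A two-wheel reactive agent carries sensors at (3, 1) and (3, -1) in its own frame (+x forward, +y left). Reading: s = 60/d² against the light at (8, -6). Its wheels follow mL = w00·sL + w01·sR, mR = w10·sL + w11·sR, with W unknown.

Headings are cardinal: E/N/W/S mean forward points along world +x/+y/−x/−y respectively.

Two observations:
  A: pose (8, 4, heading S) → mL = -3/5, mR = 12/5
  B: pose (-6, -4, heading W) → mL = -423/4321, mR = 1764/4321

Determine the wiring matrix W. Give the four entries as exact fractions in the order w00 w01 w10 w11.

1/2 -1 1 1

obs A: pose=(8,4,S) → sL=6/5, sR=6/5, mL=-3/5, mR=12/5
obs B: pose=(-6,-4,W) → sL=6/29, sR=30/149, mL=-423/4321, mR=1764/4321
sensor matrix S = [[6/5, 6/5], [6/29, 30/149]]; det S = -144/21605
solve [mL_A; mL_B] = S·[w00; w01] and [mR_A; mR_B] = S·[w10; w11]:
  w00 = 1/2, w01 = -1, w10 = 1, w11 = 1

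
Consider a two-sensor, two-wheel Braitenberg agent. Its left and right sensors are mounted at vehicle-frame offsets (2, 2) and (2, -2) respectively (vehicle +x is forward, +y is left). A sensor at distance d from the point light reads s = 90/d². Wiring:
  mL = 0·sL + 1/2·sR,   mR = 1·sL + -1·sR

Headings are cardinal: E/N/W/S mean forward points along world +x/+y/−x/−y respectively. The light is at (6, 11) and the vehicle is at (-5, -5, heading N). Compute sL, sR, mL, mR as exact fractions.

left sensor world pos  = (-7, -3); dL² = 365
right sensor world pos = (-3, -3); dR² = 277
sL = 90/365 = 18/73
sR = 90/277 = 90/277
mL = 0·sL + 1/2·sR = 45/277
mR = 1·sL + -1·sR = -1584/20221

18/73 90/277 45/277 -1584/20221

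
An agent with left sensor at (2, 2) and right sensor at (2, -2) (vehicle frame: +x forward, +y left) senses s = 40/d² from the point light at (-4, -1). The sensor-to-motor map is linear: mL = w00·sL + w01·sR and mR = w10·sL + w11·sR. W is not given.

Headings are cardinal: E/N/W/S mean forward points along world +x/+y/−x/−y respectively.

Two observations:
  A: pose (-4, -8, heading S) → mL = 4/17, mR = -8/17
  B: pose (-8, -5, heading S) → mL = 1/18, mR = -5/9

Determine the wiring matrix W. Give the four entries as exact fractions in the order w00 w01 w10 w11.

-1/2 1 0 -1

obs A: pose=(-4,-8,S) → sL=8/17, sR=8/17, mL=4/17, mR=-8/17
obs B: pose=(-8,-5,S) → sL=1, sR=5/9, mL=1/18, mR=-5/9
sensor matrix S = [[8/17, 8/17], [1, 5/9]]; det S = -32/153
solve [mL_A; mL_B] = S·[w00; w01] and [mR_A; mR_B] = S·[w10; w11]:
  w00 = -1/2, w01 = 1, w10 = 0, w11 = -1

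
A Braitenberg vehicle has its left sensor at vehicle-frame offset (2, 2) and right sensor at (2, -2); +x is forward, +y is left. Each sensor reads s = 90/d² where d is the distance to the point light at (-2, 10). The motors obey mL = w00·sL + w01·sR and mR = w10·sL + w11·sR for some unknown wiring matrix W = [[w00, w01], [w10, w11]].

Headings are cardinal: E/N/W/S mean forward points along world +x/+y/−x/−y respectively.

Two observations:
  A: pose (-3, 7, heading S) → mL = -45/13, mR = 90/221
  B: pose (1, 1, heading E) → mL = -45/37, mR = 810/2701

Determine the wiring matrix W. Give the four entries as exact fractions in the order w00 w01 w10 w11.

-1 0 1/2 -1/2

obs A: pose=(-3,7,S) → sL=45/13, sR=45/17, mL=-45/13, mR=90/221
obs B: pose=(1,1,E) → sL=45/37, sR=45/73, mL=-45/37, mR=810/2701
sensor matrix S = [[45/13, 45/17], [45/37, 45/73]]; det S = -648000/596921
solve [mL_A; mL_B] = S·[w00; w01] and [mR_A; mR_B] = S·[w10; w11]:
  w00 = -1, w01 = 0, w10 = 1/2, w11 = -1/2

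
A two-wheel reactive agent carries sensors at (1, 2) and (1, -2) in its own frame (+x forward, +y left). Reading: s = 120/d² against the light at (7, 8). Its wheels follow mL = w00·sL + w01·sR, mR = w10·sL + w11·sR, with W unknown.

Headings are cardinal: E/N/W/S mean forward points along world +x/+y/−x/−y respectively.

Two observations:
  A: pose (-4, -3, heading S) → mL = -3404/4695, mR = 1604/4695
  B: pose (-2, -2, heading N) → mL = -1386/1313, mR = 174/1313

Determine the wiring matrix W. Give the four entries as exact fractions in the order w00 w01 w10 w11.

obs A: pose=(-4,-3,S) → sL=8/15, sR=120/313, mL=-3404/4695, mR=1604/4695
obs B: pose=(-2,-2,N) → sL=60/101, sR=12/13, mL=-1386/1313, mR=174/1313
sensor matrix S = [[8/15, 120/313], [60/101, 12/13]]; det S = 543616/2054845
solve [mL_A; mL_B] = S·[w00; w01] and [mR_A; mR_B] = S·[w10; w11]:
  w00 = -1, w01 = -1/2, w10 = 1, w11 = -1/2

-1 -1/2 1 -1/2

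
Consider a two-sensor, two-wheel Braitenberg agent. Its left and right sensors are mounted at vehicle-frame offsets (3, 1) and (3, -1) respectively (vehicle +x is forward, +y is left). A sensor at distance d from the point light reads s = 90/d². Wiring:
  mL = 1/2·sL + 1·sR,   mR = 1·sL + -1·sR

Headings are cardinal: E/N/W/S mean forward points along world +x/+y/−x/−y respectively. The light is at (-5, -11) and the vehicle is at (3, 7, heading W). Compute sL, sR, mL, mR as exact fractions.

45/157 45/193 22815/60602 1620/30301

left sensor world pos  = (0, 6); dL² = 314
right sensor world pos = (0, 8); dR² = 386
sL = 90/314 = 45/157
sR = 90/386 = 45/193
mL = 1/2·sL + 1·sR = 22815/60602
mR = 1·sL + -1·sR = 1620/30301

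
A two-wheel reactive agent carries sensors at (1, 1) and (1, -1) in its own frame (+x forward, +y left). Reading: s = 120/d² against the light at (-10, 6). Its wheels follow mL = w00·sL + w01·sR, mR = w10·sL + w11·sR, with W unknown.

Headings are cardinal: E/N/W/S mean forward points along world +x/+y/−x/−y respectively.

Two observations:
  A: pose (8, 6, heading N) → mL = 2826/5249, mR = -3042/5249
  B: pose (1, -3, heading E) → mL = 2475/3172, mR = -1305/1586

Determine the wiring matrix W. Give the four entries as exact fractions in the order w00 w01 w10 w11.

obs A: pose=(8,6,N) → sL=12/29, sR=60/181, mL=2826/5249, mR=-3042/5249
obs B: pose=(1,-3,E) → sL=15/26, sR=30/61, mL=2475/3172, mR=-1305/1586
sensor matrix S = [[12/29, 60/181], [15/26, 30/61]]; det S = 51030/4162457
solve [mL_A; mL_B] = S·[w00; w01] and [mR_A; mR_B] = S·[w10; w11]:
  w00 = 1/2, w01 = 1, w10 = -1, w11 = -1/2

1/2 1 -1 -1/2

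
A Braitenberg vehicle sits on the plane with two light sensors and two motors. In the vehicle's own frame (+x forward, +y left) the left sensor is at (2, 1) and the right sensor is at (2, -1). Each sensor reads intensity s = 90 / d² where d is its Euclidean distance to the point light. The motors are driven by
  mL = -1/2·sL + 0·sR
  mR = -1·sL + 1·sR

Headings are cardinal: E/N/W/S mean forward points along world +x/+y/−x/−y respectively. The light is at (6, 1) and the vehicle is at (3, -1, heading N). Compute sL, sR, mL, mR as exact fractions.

left sensor world pos  = (2, 1); dL² = 16
right sensor world pos = (4, 1); dR² = 4
sL = 90/16 = 45/8
sR = 90/4 = 45/2
mL = -1/2·sL + 0·sR = -45/16
mR = -1·sL + 1·sR = 135/8

45/8 45/2 -45/16 135/8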